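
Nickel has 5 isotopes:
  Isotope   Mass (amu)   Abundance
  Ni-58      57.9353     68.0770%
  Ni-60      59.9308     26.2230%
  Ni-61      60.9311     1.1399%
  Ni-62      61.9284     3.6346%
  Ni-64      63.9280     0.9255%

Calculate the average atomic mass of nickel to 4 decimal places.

Ar = Σ fᵢ·mᵢ = 0.680770 × 57.9353 + 0.262230 × 59.9308 + 0.011399 × 60.9311 + 0.036346 × 61.9284 + 0.009255 × 63.9280
= 39.44061 + 15.71565 + 0.69455 + 2.25085 + 0.59165 = 58.69331 amu

58.6933 amu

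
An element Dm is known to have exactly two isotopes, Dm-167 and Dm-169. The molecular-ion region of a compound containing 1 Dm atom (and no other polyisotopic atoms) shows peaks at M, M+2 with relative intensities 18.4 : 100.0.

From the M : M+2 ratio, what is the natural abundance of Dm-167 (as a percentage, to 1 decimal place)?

Let p = fractional abundance of Dm-167. I(M+2)/I(M) = [C(1,1)·p^0·(1−p)] / p^1 = 1·(1−p)/p = 100.0/18.4 = 5.4348
(1−p)/p = 5.4348/1 = 5.4348  ⇒  p = 1/(1 + 5.4348) = 0.1554
Dm-167: 15.5%, Dm-169: 84.5%.

15.5%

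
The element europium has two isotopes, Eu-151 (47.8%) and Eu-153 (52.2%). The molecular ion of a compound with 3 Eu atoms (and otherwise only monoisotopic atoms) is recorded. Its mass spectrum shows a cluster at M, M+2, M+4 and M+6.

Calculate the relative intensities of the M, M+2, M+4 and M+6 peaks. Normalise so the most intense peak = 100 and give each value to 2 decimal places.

27.95 : 91.57 : 100.00 : 36.40

Expanding (0.478 + 0.522)^3:
P(M) = 0.478^3 = 0.109215
P(M+2) = 3 × 0.478^2 × 0.522^1 = 0.357806
P(M+4) = 3 × 0.478^1 × 0.522^2 = 0.390742
P(M+6) = 0.522^3 = 0.142237
The M+4 peak is largest (0.390742); scaling to 100 gives 27.95 : 91.57 : 100.00 : 36.40.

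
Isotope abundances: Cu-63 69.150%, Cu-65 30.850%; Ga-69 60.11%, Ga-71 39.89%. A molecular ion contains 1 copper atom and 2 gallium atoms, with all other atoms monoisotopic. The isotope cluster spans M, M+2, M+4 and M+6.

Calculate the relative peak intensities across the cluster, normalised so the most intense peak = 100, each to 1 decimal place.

Copper pattern (n=1): 0.6915 : 0.3085
Gallium pattern (n=2): 0.36132121 : 0.47955758 : 0.15912121
Convolve the two distributions (both contribute in 2-u steps):
  M: 0.6915×0.36132121 = 0.249854
  M+2: 0.6915×0.47955758 + 0.3085×0.36132121 = 0.443082
  M+4: 0.6915×0.15912121 + 0.3085×0.47955758 = 0.257976
  M+6: 0.3085×0.15912121 = 0.049089
Scale to base peak (0.443082) = 100: 56.4 : 100.0 : 58.2 : 11.1

56.4 : 100.0 : 58.2 : 11.1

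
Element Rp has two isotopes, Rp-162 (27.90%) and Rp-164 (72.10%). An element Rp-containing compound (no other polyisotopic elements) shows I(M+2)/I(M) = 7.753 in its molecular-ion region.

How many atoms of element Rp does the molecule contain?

For n independent Rp atoms, I(M+2)/I(M) = n · (abundance Rp-164) / (abundance Rp-162) = n · 0.7210/0.2790.
n = 7.753 × 0.2790/0.7210 = 3.00 ≈ 3

3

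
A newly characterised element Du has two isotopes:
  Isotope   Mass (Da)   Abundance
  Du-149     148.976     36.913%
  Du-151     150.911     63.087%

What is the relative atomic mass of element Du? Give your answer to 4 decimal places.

150.1967 Da

The abundance-weighted mean is 0.36913 × 148.976 + 0.63087 × 150.911
= 54.99151 + 95.20522 = 150.19673 Da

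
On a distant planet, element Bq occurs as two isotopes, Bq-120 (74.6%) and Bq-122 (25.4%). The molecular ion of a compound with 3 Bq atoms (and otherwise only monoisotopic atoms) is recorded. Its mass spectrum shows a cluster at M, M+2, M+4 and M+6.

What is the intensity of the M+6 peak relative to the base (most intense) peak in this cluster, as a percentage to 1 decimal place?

3.9%

Binomial terms of (0.746 + 0.254)^3: M 0.4152, M+2 0.4241, M+4 0.1444, M+6 0.0164 → M+2 is the base peak.
P(M+2) = C(3,1) × 0.746^2 × 0.254^1 = 3 × 0.556516 × 0.2540 = 0.424065 (base)
P(M+6) = C(3,3) × 0.746^0 × 0.254^3 = 1 × 1.0000 × 0.01638706 = 0.016387
Relative intensity = 0.016387 / 0.424065 × 100 = 3.9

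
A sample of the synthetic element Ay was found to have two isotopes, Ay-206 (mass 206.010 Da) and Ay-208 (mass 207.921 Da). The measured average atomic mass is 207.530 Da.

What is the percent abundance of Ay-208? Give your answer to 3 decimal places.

Let x be the fractional abundance of Ay-206; then Ay-208 has abundance 1 − x.
206.010·x + 207.921·(1 − x) = 207.530
(206.010 − 207.921)·x = 207.530 − 207.921
x = -0.391 / -1.911 = 0.20460 → 20.460% Ay-206, 79.540% Ay-208.

79.540%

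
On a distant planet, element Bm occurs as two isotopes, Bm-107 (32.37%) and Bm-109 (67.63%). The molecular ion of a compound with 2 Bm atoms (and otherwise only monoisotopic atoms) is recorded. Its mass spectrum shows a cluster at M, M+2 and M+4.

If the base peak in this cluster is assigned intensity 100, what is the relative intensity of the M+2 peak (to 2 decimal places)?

Term probabilities: M 0.1048, M+2 0.4378, M+4 0.4574. Base peak = M+4.
P(M+4) = C(2,2) × 0.3237^0 × 0.6763^2 = 1 × 1.0000 × 0.45738169 = 0.457382 (base)
P(M+2) = C(2,1) × 0.3237^1 × 0.6763^1 = 2 × 0.3237 × 0.6763 = 0.437837
Relative intensity = 0.437837 / 0.457382 × 100 = 95.73

95.73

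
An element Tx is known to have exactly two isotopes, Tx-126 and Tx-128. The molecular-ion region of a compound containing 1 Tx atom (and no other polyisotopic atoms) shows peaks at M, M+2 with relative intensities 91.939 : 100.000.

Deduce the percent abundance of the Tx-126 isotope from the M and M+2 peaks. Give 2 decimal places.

47.90%

Write p for the Tx-126 fraction. I(M+2)/I(M) = [C(1,1)·p^0·(1−p)] / p^1 = 1·(1−p)/p = 100.000/91.939 = 1.0877
(1−p)/p = 1.0877/1 = 1.0877  ⇒  p = 1/(1 + 1.0877) = 0.4790
Tx-126: 47.90%, Tx-128: 52.10%.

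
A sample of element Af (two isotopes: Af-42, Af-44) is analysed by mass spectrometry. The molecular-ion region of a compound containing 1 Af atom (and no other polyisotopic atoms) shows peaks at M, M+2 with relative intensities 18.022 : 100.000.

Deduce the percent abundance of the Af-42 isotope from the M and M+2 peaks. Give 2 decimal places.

15.27%

Write p for the Af-42 fraction. I(M+2)/I(M) = [C(1,1)·p^0·(1−p)] / p^1 = 1·(1−p)/p = 100.000/18.022 = 5.5488
(1−p)/p = 5.5488/1 = 5.5488  ⇒  p = 1/(1 + 5.5488) = 0.1527
Af-42: 15.27%, Af-44: 84.73%.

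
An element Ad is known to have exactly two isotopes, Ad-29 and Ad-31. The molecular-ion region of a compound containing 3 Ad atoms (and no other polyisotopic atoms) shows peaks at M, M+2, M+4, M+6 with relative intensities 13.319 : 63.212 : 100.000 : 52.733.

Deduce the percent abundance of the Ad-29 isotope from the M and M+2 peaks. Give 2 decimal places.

38.73%

Let p = fractional abundance of Ad-29. I(M+2)/I(M) = [C(3,1)·p^2·(1−p)] / p^3 = 3·(1−p)/p = 63.212/13.319 = 4.7460
(1−p)/p = 4.7460/3 = 1.5820  ⇒  p = 1/(1 + 1.5820) = 0.3873
Ad-29: 38.73%, Ad-31: 61.27%.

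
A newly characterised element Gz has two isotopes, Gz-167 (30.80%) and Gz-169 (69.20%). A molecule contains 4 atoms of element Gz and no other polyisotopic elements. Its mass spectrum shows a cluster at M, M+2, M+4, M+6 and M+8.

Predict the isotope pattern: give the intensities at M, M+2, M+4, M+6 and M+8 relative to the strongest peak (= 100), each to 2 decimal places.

2.20 : 19.81 : 66.76 : 100.00 : 56.17

Expanding (0.3080 + 0.6920)^4:
P(M) = 0.3080^4 = 0.008999
P(M+2) = 4 × 0.3080^3 × 0.6920^1 = 0.080876
P(M+4) = 6 × 0.3080^2 × 0.6920^2 = 0.272562
P(M+6) = 4 × 0.3080^1 × 0.6920^3 = 0.408253
P(M+8) = 0.6920^4 = 0.229311
The M+6 peak is largest (0.408253); scaling to 100 gives 2.20 : 19.81 : 66.76 : 100.00 : 56.17.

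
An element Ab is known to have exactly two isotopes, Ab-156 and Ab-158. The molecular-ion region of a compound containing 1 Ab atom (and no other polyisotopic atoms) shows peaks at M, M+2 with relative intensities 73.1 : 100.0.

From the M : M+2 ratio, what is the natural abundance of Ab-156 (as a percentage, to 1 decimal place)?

42.2%

If p is the fraction of Ab that is Ab-156, then I(M+2)/I(M) = [C(1,1)·p^0·(1−p)] / p^1 = 1·(1−p)/p = 100.0/73.1 = 1.3680
(1−p)/p = 1.3680/1 = 1.3680  ⇒  p = 1/(1 + 1.3680) = 0.4223
Ab-156: 42.2%, Ab-158: 57.8%.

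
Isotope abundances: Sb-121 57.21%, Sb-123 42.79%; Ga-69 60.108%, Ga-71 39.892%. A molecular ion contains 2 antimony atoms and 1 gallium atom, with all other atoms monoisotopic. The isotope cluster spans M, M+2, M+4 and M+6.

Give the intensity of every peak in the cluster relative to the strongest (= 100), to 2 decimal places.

Antimony pattern (n=2): 0.32729841 : 0.48960318 : 0.18309841
Gallium pattern (n=1): 0.60108 : 0.39892
Convolve the two distributions (both contribute in 2-u steps):
  M: 0.32729841×0.60108 = 0.196733
  M+2: 0.32729841×0.39892 + 0.48960318×0.60108 = 0.424857
  M+4: 0.48960318×0.39892 + 0.18309841×0.60108 = 0.305369
  M+6: 0.18309841×0.39892 = 0.073042
Scale to base peak (0.424857) = 100: 46.31 : 100.00 : 71.88 : 17.19

46.31 : 100.00 : 71.88 : 17.19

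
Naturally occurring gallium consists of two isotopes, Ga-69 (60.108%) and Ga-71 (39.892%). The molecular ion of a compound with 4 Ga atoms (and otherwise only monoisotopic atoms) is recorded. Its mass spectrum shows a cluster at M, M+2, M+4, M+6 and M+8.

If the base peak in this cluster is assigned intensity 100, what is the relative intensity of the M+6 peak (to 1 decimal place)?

44.0

Binomial terms of (0.60108 + 0.39892)^4: M 0.1305, M+2 0.3465, M+4 0.3450, M+6 0.1526, M+8 0.0253 → M+2 is the base peak.
P(M+2) = C(4,1) × 0.60108^3 × 0.39892^1 = 4 × 0.2171685 × 0.39892 = 0.346531 (base)
P(M+6) = C(4,3) × 0.60108^1 × 0.39892^3 = 4 × 0.60108 × 0.063483 = 0.152633
Relative intensity = 0.152633 / 0.346531 × 100 = 44.0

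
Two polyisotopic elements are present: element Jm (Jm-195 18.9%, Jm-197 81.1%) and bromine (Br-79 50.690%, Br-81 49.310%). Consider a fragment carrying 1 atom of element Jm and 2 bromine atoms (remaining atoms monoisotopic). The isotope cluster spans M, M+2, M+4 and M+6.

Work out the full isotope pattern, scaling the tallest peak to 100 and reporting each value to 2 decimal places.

10.76 : 67.10 : 100.00 : 43.69

Element Jm pattern (n=1): 0.1890 : 0.8110
Bromine pattern (n=2): 0.25694761 : 0.49990478 : 0.24314761
Convolve the two distributions (both contribute in 2-u steps):
  M: 0.1890×0.25694761 = 0.048563
  M+2: 0.1890×0.49990478 + 0.8110×0.25694761 = 0.302867
  M+4: 0.1890×0.24314761 + 0.8110×0.49990478 = 0.451378
  M+6: 0.8110×0.24314761 = 0.197193
Scale to base peak (0.451378) = 100: 10.76 : 67.10 : 100.00 : 43.69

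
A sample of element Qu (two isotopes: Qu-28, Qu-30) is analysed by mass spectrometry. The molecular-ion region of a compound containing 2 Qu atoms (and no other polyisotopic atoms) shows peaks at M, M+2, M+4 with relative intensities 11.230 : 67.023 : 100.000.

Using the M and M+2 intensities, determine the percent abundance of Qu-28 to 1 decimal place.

Write p for the Qu-28 fraction. I(M+2)/I(M) = [C(2,1)·p^1·(1−p)] / p^2 = 2·(1−p)/p = 67.023/11.230 = 5.9682
(1−p)/p = 5.9682/2 = 2.9841  ⇒  p = 1/(1 + 2.9841) = 0.2510
Qu-28: 25.1%, Qu-30: 74.9%.

25.1%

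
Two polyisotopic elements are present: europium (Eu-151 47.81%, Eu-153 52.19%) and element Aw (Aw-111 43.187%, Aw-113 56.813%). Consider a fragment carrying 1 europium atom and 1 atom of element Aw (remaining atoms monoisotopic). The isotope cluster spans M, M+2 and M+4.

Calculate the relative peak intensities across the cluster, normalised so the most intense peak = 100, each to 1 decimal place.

Europium pattern (n=1): 0.4781 : 0.5219
Element Aw pattern (n=1): 0.43187 : 0.56813
Convolve the two distributions (both contribute in 2-u steps):
  M: 0.4781×0.43187 = 0.206477
  M+2: 0.4781×0.56813 + 0.5219×0.43187 = 0.497016
  M+4: 0.5219×0.56813 = 0.296507
Scale to base peak (0.497016) = 100: 41.5 : 100.0 : 59.7

41.5 : 100.0 : 59.7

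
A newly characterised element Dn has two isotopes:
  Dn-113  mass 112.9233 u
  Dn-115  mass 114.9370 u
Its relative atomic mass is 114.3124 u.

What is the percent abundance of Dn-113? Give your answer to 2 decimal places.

31.02%

With x = fraction of Dn-113 (so Dn-115 is 1 − x):
112.9233·x + 114.9370·(1 − x) = 114.3124
(112.9233 − 114.9370)·x = 114.3124 − 114.9370
x = -0.6246 / -2.0137 = 0.31018 → 31.02% Dn-113, 68.98% Dn-115.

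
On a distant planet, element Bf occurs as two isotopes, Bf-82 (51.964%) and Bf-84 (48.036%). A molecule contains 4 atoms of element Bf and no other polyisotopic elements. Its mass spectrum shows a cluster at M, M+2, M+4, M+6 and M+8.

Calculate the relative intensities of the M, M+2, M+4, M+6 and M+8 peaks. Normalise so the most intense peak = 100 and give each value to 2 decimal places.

19.50 : 72.12 : 100.00 : 61.63 : 14.24

Expanding (0.51964 + 0.48036)^4:
P(M) = 0.51964^4 = 0.072914
P(M+2) = 4 × 0.51964^3 × 0.48036^1 = 0.269609
P(M+4) = 6 × 0.51964^2 × 0.48036^2 = 0.373844
P(M+6) = 4 × 0.51964^1 × 0.48036^3 = 0.230390
P(M+8) = 0.48036^4 = 0.053244
The M+4 peak is largest (0.373844); scaling to 100 gives 19.50 : 72.12 : 100.00 : 61.63 : 14.24.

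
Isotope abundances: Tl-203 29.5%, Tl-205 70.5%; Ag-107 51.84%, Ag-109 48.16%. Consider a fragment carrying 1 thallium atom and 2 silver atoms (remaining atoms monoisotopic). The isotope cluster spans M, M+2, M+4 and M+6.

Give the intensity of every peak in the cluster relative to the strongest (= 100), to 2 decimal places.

18.86 : 80.10 : 100.00 : 38.89

Thallium pattern (n=1): 0.2950 : 0.7050
Silver pattern (n=2): 0.26873856 : 0.49932288 : 0.23193856
Convolve the two distributions (both contribute in 2-u steps):
  M: 0.2950×0.26873856 = 0.079278
  M+2: 0.2950×0.49932288 + 0.7050×0.26873856 = 0.336761
  M+4: 0.2950×0.23193856 + 0.7050×0.49932288 = 0.420445
  M+6: 0.7050×0.23193856 = 0.163517
Scale to base peak (0.420445) = 100: 18.86 : 80.10 : 100.00 : 38.89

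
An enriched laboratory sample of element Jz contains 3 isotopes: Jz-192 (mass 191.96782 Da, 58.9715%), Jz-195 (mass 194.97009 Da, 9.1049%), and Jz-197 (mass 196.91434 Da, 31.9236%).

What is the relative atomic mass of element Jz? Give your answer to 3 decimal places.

Average mass = Σ (abundance × isotope mass) = 0.589715 × 191.96782 + 0.091049 × 194.97009 + 0.319236 × 196.91434
= 113.206303 + 17.751832 + 62.862146 = 193.820281 Da

193.820 Da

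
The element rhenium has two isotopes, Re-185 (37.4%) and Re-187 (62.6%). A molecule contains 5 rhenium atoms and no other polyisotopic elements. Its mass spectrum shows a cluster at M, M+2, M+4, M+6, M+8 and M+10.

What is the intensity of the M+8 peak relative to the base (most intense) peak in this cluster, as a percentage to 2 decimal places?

Term probabilities: M 0.0073, M+2 0.0612, M+4 0.2050, M+6 0.3431, M+8 0.2872, M+10 0.0961. Base peak = M+6.
P(M+6) = C(5,3) × 0.374^2 × 0.626^3 = 10 × 0.139876 × 0.24531438 = 0.343136 (base)
P(M+8) = C(5,4) × 0.374^1 × 0.626^4 = 5 × 0.3740 × 0.1535668 = 0.287170
Relative intensity = 0.287170 / 0.343136 × 100 = 83.69

83.69%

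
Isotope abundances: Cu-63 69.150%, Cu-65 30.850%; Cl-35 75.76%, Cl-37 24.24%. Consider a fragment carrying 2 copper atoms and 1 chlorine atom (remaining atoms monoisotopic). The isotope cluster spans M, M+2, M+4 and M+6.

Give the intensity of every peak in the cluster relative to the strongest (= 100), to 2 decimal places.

82.49 : 100.00 : 39.97 : 5.25

Copper pattern (n=2): 0.47817225 : 0.4266555 : 0.09517225
Chlorine pattern (n=1): 0.7576 : 0.2424
Convolve the two distributions (both contribute in 2-u steps):
  M: 0.47817225×0.7576 = 0.362263
  M+2: 0.47817225×0.2424 + 0.4266555×0.7576 = 0.439143
  M+4: 0.4266555×0.2424 + 0.09517225×0.7576 = 0.175524
  M+6: 0.09517225×0.2424 = 0.023070
Scale to base peak (0.439143) = 100: 82.49 : 100.00 : 39.97 : 5.25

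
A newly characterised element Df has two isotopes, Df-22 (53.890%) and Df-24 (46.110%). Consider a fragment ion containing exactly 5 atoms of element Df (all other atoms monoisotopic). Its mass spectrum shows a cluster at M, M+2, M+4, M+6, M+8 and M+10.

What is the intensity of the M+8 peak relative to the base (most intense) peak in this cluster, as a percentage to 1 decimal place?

Term probabilities: M 0.0455, M+2 0.1944, M+4 0.3327, M+6 0.2847, M+8 0.1218, M+10 0.0208. Base peak = M+4.
P(M+4) = C(5,2) × 0.53890^3 × 0.46110^2 = 10 × 0.15650368 × 0.21261321 = 0.332747 (base)
P(M+8) = C(5,4) × 0.53890^1 × 0.46110^4 = 5 × 0.5389 × 0.04520438 = 0.121803
Relative intensity = 0.121803 / 0.332747 × 100 = 36.6

36.6%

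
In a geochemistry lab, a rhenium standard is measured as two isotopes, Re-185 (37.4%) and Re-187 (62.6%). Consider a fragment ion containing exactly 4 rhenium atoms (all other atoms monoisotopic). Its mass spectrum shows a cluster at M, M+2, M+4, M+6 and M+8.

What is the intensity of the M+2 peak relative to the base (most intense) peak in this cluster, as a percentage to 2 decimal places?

(0.374 + 0.626)^4 gives M 0.0196, M+2 0.1310, M+4 0.3289, M+6 0.3670, M+8 0.1536; the largest is M+6.
P(M+6) = C(4,3) × 0.374^1 × 0.626^3 = 4 × 0.3740 × 0.24531438 = 0.366990 (base)
P(M+2) = C(4,1) × 0.374^3 × 0.626^1 = 4 × 0.05231362 × 0.6260 = 0.130993
Relative intensity = 0.130993 / 0.366990 × 100 = 35.69

35.69%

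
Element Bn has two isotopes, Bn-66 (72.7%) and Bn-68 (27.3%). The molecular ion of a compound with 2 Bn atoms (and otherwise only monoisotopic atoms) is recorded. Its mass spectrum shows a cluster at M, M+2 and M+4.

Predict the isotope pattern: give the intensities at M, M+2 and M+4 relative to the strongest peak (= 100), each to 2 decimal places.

The 2 Bn atoms are independent, so intensities follow the terms of (0.727 + 0.273)^2.
P(M) = 0.727^2 = 0.528529
P(M+2) = 2 × 0.727^1 × 0.273^1 = 0.396942
P(M+4) = 0.273^2 = 0.074529
The M peak is largest (0.528529); scaling to 100 gives 100.00 : 75.10 : 14.10.

100.00 : 75.10 : 14.10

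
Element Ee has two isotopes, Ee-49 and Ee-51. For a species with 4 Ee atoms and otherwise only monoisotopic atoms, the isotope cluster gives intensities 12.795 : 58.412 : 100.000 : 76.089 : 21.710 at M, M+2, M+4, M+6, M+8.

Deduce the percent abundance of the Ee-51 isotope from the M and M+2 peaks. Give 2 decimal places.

53.30%

Let p = fractional abundance of Ee-49. I(M+2)/I(M) = [C(4,1)·p^3·(1−p)] / p^4 = 4·(1−p)/p = 58.412/12.795 = 4.5652
(1−p)/p = 4.5652/4 = 1.1413  ⇒  p = 1/(1 + 1.1413) = 0.4670
Ee-49: 46.70%, Ee-51: 53.30%.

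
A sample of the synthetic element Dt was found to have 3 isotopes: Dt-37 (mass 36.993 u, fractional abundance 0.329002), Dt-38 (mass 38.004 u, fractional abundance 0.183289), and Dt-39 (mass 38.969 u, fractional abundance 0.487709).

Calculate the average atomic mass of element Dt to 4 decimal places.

Average mass = Σ (abundance × isotope mass) = 0.329002 × 36.993 + 0.183289 × 38.004 + 0.487709 × 38.969
= 12.17077 + 6.96572 + 19.00553 = 38.14202 u

38.1420 u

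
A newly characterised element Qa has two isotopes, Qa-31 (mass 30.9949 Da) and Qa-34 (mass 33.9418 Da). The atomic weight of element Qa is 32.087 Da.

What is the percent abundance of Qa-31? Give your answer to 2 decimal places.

62.94%

Writing the weighted mean with unknown fraction x of Qa-31:
30.9949·x + 33.9418·(1 − x) = 32.087
(30.9949 − 33.9418)·x = 32.087 − 33.9418
x = -1.8548 / -2.9469 = 0.62941 → 62.94% Qa-31, 37.06% Qa-34.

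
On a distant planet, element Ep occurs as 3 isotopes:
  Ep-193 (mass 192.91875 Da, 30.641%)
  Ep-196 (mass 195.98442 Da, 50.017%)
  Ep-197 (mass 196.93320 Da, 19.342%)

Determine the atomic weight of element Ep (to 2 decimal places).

Average mass = Σ (abundance × isotope mass) = 0.30641 × 192.91875 + 0.50017 × 195.98442 + 0.19342 × 196.93320
= 59.112234 + 98.025527 + 38.090820 = 195.228581 Da

195.23 Da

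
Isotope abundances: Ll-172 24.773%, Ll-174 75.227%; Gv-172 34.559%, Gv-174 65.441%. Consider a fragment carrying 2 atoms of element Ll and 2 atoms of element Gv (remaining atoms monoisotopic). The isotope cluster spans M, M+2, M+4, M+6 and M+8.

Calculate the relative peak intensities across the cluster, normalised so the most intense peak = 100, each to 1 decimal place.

1.8 : 17.4 : 63.2 : 100.0 : 58.3

Element Ll pattern (n=2): 0.06137015 : 0.37271969 : 0.56591015
Element Gv pattern (n=2): 0.11943245 : 0.4523151 : 0.42825245
Convolve the two distributions (both contribute in 2-u steps):
  M: 0.06137015×0.11943245 = 0.007330
  M+2: 0.06137015×0.4523151 + 0.37271969×0.11943245 = 0.072273
  M+4: 0.06137015×0.42825245 + 0.37271969×0.4523151 + 0.56591015×0.11943245 = 0.262457
  M+6: 0.37271969×0.42825245 + 0.56591015×0.4523151 = 0.415588
  M+8: 0.56591015×0.42825245 = 0.242352
Scale to base peak (0.415588) = 100: 1.8 : 17.4 : 63.2 : 100.0 : 58.3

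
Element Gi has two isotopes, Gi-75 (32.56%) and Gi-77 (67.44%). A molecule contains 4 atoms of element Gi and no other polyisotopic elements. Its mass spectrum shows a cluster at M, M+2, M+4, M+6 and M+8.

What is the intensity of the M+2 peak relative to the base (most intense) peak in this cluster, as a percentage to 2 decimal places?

23.31%

Binomial terms of (0.3256 + 0.6744)^4: M 0.0112, M+2 0.0931, M+4 0.2893, M+6 0.3995, M+8 0.2069 → M+6 is the base peak.
P(M+6) = C(4,3) × 0.3256^1 × 0.6744^3 = 4 × 0.3256 × 0.30672748 = 0.399482 (base)
P(M+2) = C(4,1) × 0.3256^3 × 0.6744^1 = 4 × 0.0345186 × 0.6744 = 0.093117
Relative intensity = 0.093117 / 0.399482 × 100 = 23.31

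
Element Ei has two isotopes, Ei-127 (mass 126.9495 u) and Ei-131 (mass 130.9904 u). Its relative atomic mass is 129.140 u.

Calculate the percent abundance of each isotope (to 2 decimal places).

Ei-127: 45.79%, Ei-131: 54.21%

Let x be the fractional abundance of Ei-127; then Ei-131 has abundance 1 − x.
126.9495·x + 130.9904·(1 − x) = 129.140
(126.9495 − 130.9904)·x = 129.140 − 130.9904
x = -1.8504 / -4.0409 = 0.45792 → 45.79% Ei-127, 54.21% Ei-131.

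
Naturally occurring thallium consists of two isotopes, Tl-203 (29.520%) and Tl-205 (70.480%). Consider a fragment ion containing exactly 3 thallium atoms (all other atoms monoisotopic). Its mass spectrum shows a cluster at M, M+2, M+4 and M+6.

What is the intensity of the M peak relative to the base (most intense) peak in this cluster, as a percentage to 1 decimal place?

Term probabilities: M 0.0257, M+2 0.1843, M+4 0.4399, M+6 0.3501. Base peak = M+4.
P(M+4) = C(3,2) × 0.29520^1 × 0.70480^2 = 3 × 0.2952 × 0.49674304 = 0.439916 (base)
P(M) = C(3,0) × 0.29520^3 × 0.70480^0 = 1 × 0.02572463 × 1.0000 = 0.025725
Relative intensity = 0.025725 / 0.439916 × 100 = 5.8

5.8%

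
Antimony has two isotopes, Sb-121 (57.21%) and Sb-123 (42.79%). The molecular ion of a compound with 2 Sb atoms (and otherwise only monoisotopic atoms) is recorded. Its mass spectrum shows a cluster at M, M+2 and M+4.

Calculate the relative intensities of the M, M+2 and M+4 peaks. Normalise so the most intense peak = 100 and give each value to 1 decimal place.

66.8 : 100.0 : 37.4

Expanding (0.5721 + 0.4279)^2:
P(M) = 0.5721^2 = 0.327298
P(M+2) = 2 × 0.5721^1 × 0.4279^1 = 0.489603
P(M+4) = 0.4279^2 = 0.183098
The M+2 peak is largest (0.489603); scaling to 100 gives 66.8 : 100.0 : 37.4.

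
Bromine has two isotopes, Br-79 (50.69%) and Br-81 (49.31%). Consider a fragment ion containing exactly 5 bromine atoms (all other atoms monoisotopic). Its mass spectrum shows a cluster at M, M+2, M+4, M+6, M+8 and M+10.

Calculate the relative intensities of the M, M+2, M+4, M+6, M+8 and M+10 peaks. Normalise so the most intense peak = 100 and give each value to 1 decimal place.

10.6 : 51.4 : 100.0 : 97.3 : 47.3 : 9.2

Each Br atom is independently Br-79 (p = 0.5069) or Br-81 (q = 0.4931); the cluster is the binomial expansion (p + q)^5.
P(M) = 0.5069^5 = 0.033467
P(M+2) = 5 × 0.5069^4 × 0.4931^1 = 0.162777
P(M+4) = 10 × 0.5069^3 × 0.4931^2 = 0.316692
P(M+6) = 10 × 0.5069^2 × 0.4931^3 = 0.308070
P(M+8) = 5 × 0.5069^1 × 0.4931^4 = 0.149842
P(M+10) = 0.4931^5 = 0.029152
The M+4 peak is largest (0.316692); scaling to 100 gives 10.6 : 51.4 : 100.0 : 97.3 : 47.3 : 9.2.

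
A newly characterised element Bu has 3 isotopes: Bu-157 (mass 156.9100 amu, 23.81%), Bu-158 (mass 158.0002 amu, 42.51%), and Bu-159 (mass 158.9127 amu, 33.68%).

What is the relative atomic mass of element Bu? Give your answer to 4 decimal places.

Ar = Σ fᵢ·mᵢ = 0.2381 × 156.9100 + 0.4251 × 158.0002 + 0.3368 × 158.9127
= 37.36027 + 67.16589 + 53.52180 = 158.04796 amu

158.0480 amu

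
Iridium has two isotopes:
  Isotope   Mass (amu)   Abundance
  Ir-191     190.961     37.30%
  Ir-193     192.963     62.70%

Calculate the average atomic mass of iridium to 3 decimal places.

Weight each isotope mass by its fractional abundance: 0.3730 × 190.961 + 0.6270 × 192.963
= 71.2285 + 120.9878 = 192.2163 amu

192.216 amu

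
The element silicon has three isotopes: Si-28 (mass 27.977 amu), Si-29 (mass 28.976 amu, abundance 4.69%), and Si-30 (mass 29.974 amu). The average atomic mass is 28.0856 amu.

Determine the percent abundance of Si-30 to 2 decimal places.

3.09%

Let x and y be the fractions of Si-28 and Si-30. Then x + y = 1 − 0.0469 = 0.9531 and 27.977x + 29.974y = 28.0856 − 0.0469×28.976 = 26.7266256.
Substituting: 27.977x + 29.974(0.9531 − x) = 26.7266256
(27.977 − 29.974)x = -1.8415938  ⇒  x = 0.92218, y = 0.03092
Si-28: 92.22%, Si-30: 3.09%.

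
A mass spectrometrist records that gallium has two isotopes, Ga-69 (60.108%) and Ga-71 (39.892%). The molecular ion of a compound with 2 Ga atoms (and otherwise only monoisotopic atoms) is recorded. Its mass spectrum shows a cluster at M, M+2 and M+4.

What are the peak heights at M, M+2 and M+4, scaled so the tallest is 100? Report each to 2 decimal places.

The 2 Ga atoms are independent, so intensities follow the terms of (0.60108 + 0.39892)^2.
P(M) = 0.60108^2 = 0.361297
P(M+2) = 2 × 0.60108^1 × 0.39892^1 = 0.479566
P(M+4) = 0.39892^2 = 0.159137
The M+2 peak is largest (0.479566); scaling to 100 gives 75.34 : 100.00 : 33.18.

75.34 : 100.00 : 33.18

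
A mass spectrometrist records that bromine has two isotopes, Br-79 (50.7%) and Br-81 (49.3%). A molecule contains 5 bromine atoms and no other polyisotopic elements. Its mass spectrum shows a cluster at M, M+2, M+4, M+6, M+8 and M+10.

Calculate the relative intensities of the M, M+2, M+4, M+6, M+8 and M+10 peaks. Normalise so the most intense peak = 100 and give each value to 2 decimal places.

The 5 Br atoms are independent, so intensities follow the terms of (0.507 + 0.493)^5.
P(M) = 0.507^5 = 0.033500
P(M+2) = 5 × 0.507^4 × 0.493^1 = 0.162873
P(M+4) = 10 × 0.507^3 × 0.493^2 = 0.316751
P(M+6) = 10 × 0.507^2 × 0.493^3 = 0.308004
P(M+8) = 5 × 0.507^1 × 0.493^4 = 0.149750
P(M+10) = 0.493^5 = 0.029123
The M+4 peak is largest (0.316751); scaling to 100 gives 10.58 : 51.42 : 100.00 : 97.24 : 47.28 : 9.19.

10.58 : 51.42 : 100.00 : 97.24 : 47.28 : 9.19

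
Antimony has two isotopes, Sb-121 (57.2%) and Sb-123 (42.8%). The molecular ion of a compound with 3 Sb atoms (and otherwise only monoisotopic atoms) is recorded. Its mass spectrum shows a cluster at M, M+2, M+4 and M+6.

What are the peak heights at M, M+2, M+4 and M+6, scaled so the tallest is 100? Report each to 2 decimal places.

44.55 : 100.00 : 74.83 : 18.66

Expanding (0.572 + 0.428)^3:
P(M) = 0.572^3 = 0.187149
P(M+2) = 3 × 0.572^2 × 0.428^1 = 0.420104
P(M+4) = 3 × 0.572^1 × 0.428^2 = 0.314344
P(M+6) = 0.428^3 = 0.078403
The M+2 peak is largest (0.420104); scaling to 100 gives 44.55 : 100.00 : 74.83 : 18.66.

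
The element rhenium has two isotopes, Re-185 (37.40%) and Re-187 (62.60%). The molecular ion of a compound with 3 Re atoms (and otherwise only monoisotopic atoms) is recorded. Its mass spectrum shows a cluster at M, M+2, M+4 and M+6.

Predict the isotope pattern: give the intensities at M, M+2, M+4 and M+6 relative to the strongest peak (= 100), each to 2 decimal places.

The 3 Re atoms are independent, so intensities follow the terms of (0.3740 + 0.6260)^3.
P(M) = 0.3740^3 = 0.052314
P(M+2) = 3 × 0.3740^2 × 0.6260^1 = 0.262687
P(M+4) = 3 × 0.3740^1 × 0.6260^2 = 0.439685
P(M+6) = 0.6260^3 = 0.245314
The M+4 peak is largest (0.439685); scaling to 100 gives 11.90 : 59.74 : 100.00 : 55.79.

11.90 : 59.74 : 100.00 : 55.79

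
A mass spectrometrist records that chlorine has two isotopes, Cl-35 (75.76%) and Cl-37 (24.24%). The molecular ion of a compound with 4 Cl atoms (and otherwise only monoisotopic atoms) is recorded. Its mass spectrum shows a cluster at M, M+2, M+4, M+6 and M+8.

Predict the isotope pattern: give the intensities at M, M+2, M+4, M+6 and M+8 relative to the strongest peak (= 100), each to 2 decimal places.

78.14 : 100.00 : 47.99 : 10.24 : 0.82

Each Cl atom is independently Cl-35 (p = 0.7576) or Cl-37 (q = 0.2424); the cluster is the binomial expansion (p + q)^4.
P(M) = 0.7576^4 = 0.329428
P(M+2) = 4 × 0.7576^3 × 0.2424^1 = 0.421612
P(M+4) = 6 × 0.7576^2 × 0.2424^2 = 0.202347
P(M+6) = 4 × 0.7576^1 × 0.2424^3 = 0.043162
P(M+8) = 0.2424^4 = 0.003452
The M+2 peak is largest (0.421612); scaling to 100 gives 78.14 : 100.00 : 47.99 : 10.24 : 0.82.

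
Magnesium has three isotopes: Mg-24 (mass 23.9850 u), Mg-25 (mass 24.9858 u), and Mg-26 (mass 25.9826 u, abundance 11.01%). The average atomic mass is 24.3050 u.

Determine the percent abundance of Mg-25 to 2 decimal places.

The remaining 88.99% is split between Mg-24 (fraction x) and Mg-25 (fraction 0.8899 − x).
Substituting: 23.9850x + 24.9858(0.8899 − x) = 21.44431574
(23.9850 − 24.9858)x = -0.79054768  ⇒  x = 0.78992, y = 0.09998
Mg-24: 78.99%, Mg-25: 10.00%.

10.00%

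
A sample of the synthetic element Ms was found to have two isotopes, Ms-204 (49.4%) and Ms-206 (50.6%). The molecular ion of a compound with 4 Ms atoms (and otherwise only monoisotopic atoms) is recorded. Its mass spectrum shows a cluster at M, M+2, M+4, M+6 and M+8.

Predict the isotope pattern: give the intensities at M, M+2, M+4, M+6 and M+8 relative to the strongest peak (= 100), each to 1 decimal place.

15.9 : 65.1 : 100.0 : 68.3 : 17.5

Expanding (0.494 + 0.506)^4:
P(M) = 0.494^4 = 0.059554
P(M+2) = 4 × 0.494^3 × 0.506^1 = 0.244001
P(M+4) = 6 × 0.494^2 × 0.506^2 = 0.374892
P(M+6) = 4 × 0.494^1 × 0.506^3 = 0.255999
P(M+8) = 0.506^4 = 0.065554
The M+4 peak is largest (0.374892); scaling to 100 gives 15.9 : 65.1 : 100.0 : 68.3 : 17.5.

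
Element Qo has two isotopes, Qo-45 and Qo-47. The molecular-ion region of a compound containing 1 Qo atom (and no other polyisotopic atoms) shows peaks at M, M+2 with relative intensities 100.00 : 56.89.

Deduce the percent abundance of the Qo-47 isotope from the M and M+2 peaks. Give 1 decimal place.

Write p for the Qo-45 fraction. I(M+2)/I(M) = [C(1,1)·p^0·(1−p)] / p^1 = 1·(1−p)/p = 56.89/100.00 = 0.5689
(1−p)/p = 0.5689/1 = 0.5689  ⇒  p = 1/(1 + 0.5689) = 0.6374
Qo-45: 63.7%, Qo-47: 36.3%.

36.3%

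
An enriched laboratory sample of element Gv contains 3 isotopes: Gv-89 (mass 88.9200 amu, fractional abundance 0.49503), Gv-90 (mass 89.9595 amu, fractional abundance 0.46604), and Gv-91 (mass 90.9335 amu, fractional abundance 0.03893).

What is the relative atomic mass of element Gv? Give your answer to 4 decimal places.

89.4828 amu

Weight each isotope mass by its fractional abundance: 0.49503 × 88.9200 + 0.46604 × 89.9595 + 0.03893 × 90.9335
= 44.01807 + 41.92473 + 3.54004 = 89.48284 amu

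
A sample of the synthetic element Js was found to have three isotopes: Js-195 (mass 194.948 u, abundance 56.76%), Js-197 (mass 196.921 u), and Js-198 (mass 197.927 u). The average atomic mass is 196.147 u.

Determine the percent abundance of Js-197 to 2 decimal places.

8.86%

Let x and y be the fractions of Js-197 and Js-198. Then x + y = 1 − 0.5676 = 0.4324 and 196.921x + 197.927y = 196.147 − 0.5676×194.948 = 85.4945152.
Substituting: 196.921x + 197.927(0.4324 − x) = 85.4945152
(196.921 − 197.927)x = -0.0891196  ⇒  x = 0.08859, y = 0.34381
Js-197: 8.86%, Js-198: 34.38%.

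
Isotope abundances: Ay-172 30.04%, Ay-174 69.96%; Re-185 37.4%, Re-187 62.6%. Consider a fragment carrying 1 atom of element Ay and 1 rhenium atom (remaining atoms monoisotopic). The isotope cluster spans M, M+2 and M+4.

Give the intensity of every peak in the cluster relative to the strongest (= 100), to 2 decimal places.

Element Ay pattern (n=1): 0.3004 : 0.6996
Rhenium pattern (n=1): 0.3740 : 0.6260
Convolve the two distributions (both contribute in 2-u steps):
  M: 0.3004×0.3740 = 0.112350
  M+2: 0.3004×0.6260 + 0.6996×0.3740 = 0.449701
  M+4: 0.6996×0.6260 = 0.437950
Scale to base peak (0.449701) = 100: 24.98 : 100.00 : 97.39

24.98 : 100.00 : 97.39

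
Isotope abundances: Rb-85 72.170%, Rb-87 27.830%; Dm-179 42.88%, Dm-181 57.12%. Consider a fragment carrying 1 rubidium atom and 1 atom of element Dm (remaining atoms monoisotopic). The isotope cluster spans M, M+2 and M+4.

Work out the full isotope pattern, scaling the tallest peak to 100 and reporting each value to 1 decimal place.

58.2 : 100.0 : 29.9

Rubidium pattern (n=1): 0.7217 : 0.2783
Element Dm pattern (n=1): 0.4288 : 0.5712
Convolve the two distributions (both contribute in 2-u steps):
  M: 0.7217×0.4288 = 0.309465
  M+2: 0.7217×0.5712 + 0.2783×0.4288 = 0.531570
  M+4: 0.2783×0.5712 = 0.158965
Scale to base peak (0.531570) = 100: 58.2 : 100.0 : 29.9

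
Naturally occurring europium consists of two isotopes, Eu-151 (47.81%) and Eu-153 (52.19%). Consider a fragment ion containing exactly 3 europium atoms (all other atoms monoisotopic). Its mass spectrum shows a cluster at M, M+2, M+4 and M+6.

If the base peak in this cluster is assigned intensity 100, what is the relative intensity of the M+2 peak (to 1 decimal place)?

91.6

(0.4781 + 0.5219)^3 gives M 0.1093, M+2 0.3579, M+4 0.3907, M+6 0.1422; the largest is M+4.
P(M+4) = C(3,2) × 0.4781^1 × 0.5219^2 = 3 × 0.4781 × 0.27237961 = 0.390674 (base)
P(M+2) = C(3,1) × 0.4781^2 × 0.5219^1 = 3 × 0.22857961 × 0.5219 = 0.357887
Relative intensity = 0.357887 / 0.390674 × 100 = 91.6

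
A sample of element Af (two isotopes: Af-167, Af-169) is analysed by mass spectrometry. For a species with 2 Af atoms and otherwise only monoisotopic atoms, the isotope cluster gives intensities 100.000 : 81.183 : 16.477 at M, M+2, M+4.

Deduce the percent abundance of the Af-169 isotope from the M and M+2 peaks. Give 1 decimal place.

Let p = fractional abundance of Af-167. I(M+2)/I(M) = [C(2,1)·p^1·(1−p)] / p^2 = 2·(1−p)/p = 81.183/100.000 = 0.8118
(1−p)/p = 0.8118/2 = 0.4059  ⇒  p = 1/(1 + 0.4059) = 0.7113
Af-167: 71.1%, Af-169: 28.9%.

28.9%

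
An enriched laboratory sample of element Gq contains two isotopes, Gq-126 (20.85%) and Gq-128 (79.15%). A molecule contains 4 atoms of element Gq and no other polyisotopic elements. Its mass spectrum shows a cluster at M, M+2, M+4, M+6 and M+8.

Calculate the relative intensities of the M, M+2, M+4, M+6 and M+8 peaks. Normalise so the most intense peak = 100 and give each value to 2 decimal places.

Each Gq atom is independently Gq-126 (p = 0.2085) or Gq-128 (q = 0.7915); the cluster is the binomial expansion (p + q)^4.
P(M) = 0.2085^4 = 0.001890
P(M+2) = 4 × 0.2085^3 × 0.7915^1 = 0.028697
P(M+4) = 6 × 0.2085^2 × 0.7915^2 = 0.163405
P(M+6) = 4 × 0.2085^1 × 0.7915^3 = 0.413541
P(M+8) = 0.7915^4 = 0.392467
The M+6 peak is largest (0.413541); scaling to 100 gives 0.46 : 6.94 : 39.51 : 100.00 : 94.90.

0.46 : 6.94 : 39.51 : 100.00 : 94.90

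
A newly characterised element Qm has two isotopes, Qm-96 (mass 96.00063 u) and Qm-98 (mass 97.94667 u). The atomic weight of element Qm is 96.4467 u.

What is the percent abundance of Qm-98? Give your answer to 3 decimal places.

22.922%

Writing the weighted mean with unknown fraction x of Qm-96:
96.00063·x + 97.94667·(1 − x) = 96.4467
(96.00063 − 97.94667)·x = 96.4467 − 97.94667
x = -1.49997 / -1.94604 = 0.77078 → 77.078% Qm-96, 22.922% Qm-98.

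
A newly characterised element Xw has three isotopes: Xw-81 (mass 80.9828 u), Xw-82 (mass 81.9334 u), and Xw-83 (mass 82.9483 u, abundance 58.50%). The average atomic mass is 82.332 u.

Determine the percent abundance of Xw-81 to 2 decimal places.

20.53%

Let x and y be the fractions of Xw-81 and Xw-82. Then x + y = 1 − 0.5850 = 0.4150 and 80.9828x + 81.9334y = 82.332 − 0.5850×82.9483 = 33.8072445.
Substituting: 80.9828x + 81.9334(0.4150 − x) = 33.8072445
(80.9828 − 81.9334)x = -0.1951165  ⇒  x = 0.20526, y = 0.20974
Xw-81: 20.53%, Xw-82: 20.97%.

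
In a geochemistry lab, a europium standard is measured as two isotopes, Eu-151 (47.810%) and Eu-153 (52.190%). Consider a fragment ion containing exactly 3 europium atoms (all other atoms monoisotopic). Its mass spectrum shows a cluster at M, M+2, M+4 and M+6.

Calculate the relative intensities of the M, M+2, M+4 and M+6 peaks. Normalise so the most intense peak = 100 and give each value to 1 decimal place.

Each Eu atom is independently Eu-151 (p = 0.47810) or Eu-153 (q = 0.52190); the cluster is the binomial expansion (p + q)^3.
P(M) = 0.47810^3 = 0.109284
P(M+2) = 3 × 0.47810^2 × 0.52190^1 = 0.357887
P(M+4) = 3 × 0.47810^1 × 0.52190^2 = 0.390674
P(M+6) = 0.52190^3 = 0.142155
The M+4 peak is largest (0.390674); scaling to 100 gives 28.0 : 91.6 : 100.0 : 36.4.

28.0 : 91.6 : 100.0 : 36.4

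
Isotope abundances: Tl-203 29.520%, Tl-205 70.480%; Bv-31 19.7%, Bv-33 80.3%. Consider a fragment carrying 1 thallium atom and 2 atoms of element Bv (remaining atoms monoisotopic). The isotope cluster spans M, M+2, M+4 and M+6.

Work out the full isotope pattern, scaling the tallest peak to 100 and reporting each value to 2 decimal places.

2.52 : 26.57 : 90.95 : 100.00

Thallium pattern (n=1): 0.2952 : 0.7048
Element Bv pattern (n=2): 0.038809 : 0.316382 : 0.644809
Convolve the two distributions (both contribute in 2-u steps):
  M: 0.2952×0.038809 = 0.011456
  M+2: 0.2952×0.316382 + 0.7048×0.038809 = 0.120749
  M+4: 0.2952×0.644809 + 0.7048×0.316382 = 0.413334
  M+6: 0.7048×0.644809 = 0.454461
Scale to base peak (0.454461) = 100: 2.52 : 26.57 : 90.95 : 100.00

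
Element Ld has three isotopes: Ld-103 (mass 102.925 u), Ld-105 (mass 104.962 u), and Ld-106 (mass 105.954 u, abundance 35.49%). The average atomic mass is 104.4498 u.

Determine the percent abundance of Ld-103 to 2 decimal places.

42.43%

The remaining 64.51% is split between Ld-103 (fraction x) and Ld-105 (fraction 0.6451 − x).
Substituting: 102.925x + 104.962(0.6451 − x) = 66.8467254
(102.925 − 104.962)x = -0.8642608  ⇒  x = 0.42428, y = 0.22082
Ld-103: 42.43%, Ld-105: 22.08%.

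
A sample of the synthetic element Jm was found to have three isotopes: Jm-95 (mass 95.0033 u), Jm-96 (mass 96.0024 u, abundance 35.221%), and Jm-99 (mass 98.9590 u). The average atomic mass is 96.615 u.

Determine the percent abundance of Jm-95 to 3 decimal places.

32.931%

The remaining 64.779% is split between Jm-95 (fraction x) and Jm-99 (fraction 0.64779 − x).
Substituting: 95.0033x + 98.9590(0.64779 − x) = 62.801994696
(95.0033 − 98.9590)x = -1.302655914  ⇒  x = 0.32931, y = 0.31848
Jm-95: 32.931%, Jm-99: 31.848%.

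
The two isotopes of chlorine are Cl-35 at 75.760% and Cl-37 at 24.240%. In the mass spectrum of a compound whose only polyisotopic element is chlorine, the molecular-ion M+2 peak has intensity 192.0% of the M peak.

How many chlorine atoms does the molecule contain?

The M+2/M ratio from n Cl atoms is n · q/p = n · 0.24240/0.75760.
n = 1.920 × 0.75760/0.24240 = 6.00 ≈ 6

6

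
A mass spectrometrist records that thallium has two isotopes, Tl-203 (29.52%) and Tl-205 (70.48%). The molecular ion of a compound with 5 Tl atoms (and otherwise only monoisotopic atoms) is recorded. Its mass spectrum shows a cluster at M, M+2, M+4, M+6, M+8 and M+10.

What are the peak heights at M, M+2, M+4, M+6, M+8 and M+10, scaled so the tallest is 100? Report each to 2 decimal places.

Each Tl atom is independently Tl-203 (p = 0.2952) or Tl-205 (q = 0.7048); the cluster is the binomial expansion (p + q)^5.
P(M) = 0.2952^5 = 0.002242
P(M+2) = 5 × 0.2952^4 × 0.7048^1 = 0.026761
P(M+4) = 10 × 0.2952^3 × 0.7048^2 = 0.127785
P(M+6) = 10 × 0.2952^2 × 0.7048^3 = 0.305092
P(M+8) = 5 × 0.2952^1 × 0.7048^4 = 0.364208
P(M+10) = 0.7048^5 = 0.173912
The M+8 peak is largest (0.364208); scaling to 100 gives 0.62 : 7.35 : 35.09 : 83.77 : 100.00 : 47.75.

0.62 : 7.35 : 35.09 : 83.77 : 100.00 : 47.75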